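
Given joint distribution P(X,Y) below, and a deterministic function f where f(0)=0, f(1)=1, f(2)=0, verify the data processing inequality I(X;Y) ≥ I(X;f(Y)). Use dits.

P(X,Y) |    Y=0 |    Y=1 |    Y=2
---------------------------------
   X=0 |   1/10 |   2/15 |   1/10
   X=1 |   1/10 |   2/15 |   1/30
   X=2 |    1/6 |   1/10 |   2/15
I(X;Y) = 0.0149, I(X;f(Y)) = 0.0100, inequality holds: 0.0149 ≥ 0.0100

Data Processing Inequality: For any Markov chain X → Y → Z, we have I(X;Y) ≥ I(X;Z).

Here Z = f(Y) is a deterministic function of Y, forming X → Y → Z.

Original I(X;Y) = 0.0149 dits

After applying f:
P(X,Z) where Z=f(Y):
- P(X,Z=0) = P(X,Y=0) + P(X,Y=2)
- P(X,Z=1) = P(X,Y=1)

I(X;Z) = I(X;f(Y)) = 0.0100 dits

Verification: 0.0149 ≥ 0.0100 ✓

Information cannot be created by processing; the function f can only lose information about X.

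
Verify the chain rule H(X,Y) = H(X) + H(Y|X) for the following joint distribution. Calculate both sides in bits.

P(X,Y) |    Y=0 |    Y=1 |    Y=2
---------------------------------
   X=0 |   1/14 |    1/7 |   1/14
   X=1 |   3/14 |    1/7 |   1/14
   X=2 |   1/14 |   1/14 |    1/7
H(X,Y) = 3.0391, H(X) = 1.5567, H(Y|X) = 1.4825 (all in bits)

Chain rule: H(X,Y) = H(X) + H(Y|X)

Left side — joint entropy directly:
H(X,Y) = -Σ p(x,y) log p(x,y) = 3.0391 bits

Right side — compute H(Y|X) from the conditional distributions:
P(X) = (2/7, 3/7, 2/7), so H(X) = 1.5567 bits
H(Y|X) = Σ_x P(X=x) · H(Y|X=x):
  P(Y|X=0) = (1/4, 1/2, 1/4), H(Y|X=0) = 1.5000, weight P(X=0) = 2/7
  P(Y|X=1) = (1/2, 1/3, 1/6), H(Y|X=1) = 1.4591, weight P(X=1) = 3/7
  P(Y|X=2) = (1/4, 1/4, 1/2), H(Y|X=2) = 1.5000, weight P(X=2) = 2/7
H(Y|X) = 1.4825 bits

H(X) + H(Y|X) = 1.5567 + 1.4825 = 3.0391 bits

Both sides equal 3.0391 bits. ✓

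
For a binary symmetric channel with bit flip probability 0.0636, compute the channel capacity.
0.6584 bits

For a binary symmetric channel (BSC) with error probability p:
Capacity C = 1 - H(p) bits per symbol

where H(p) = -p log₂(p) - (1-p) log₂(1-p) is the binary entropy function.

H(0.0636) = 0.3416 bits
C = 1 - 0.3416 = 0.6584 bits per symbol

This means we can reliably transmit up to 0.6584 bits of information per channel use.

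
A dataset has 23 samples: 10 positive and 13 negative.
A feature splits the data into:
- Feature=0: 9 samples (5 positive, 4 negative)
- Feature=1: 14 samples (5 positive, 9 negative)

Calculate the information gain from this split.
0.0275 bits

Information Gain = H(Y) - H(Y|Feature)

Before split:
P(positive) = 10/23 = 0.4348
H(Y) = 0.9877 bits

After split:
Feature=0: H = 0.9911 bits (weight = 9/23)
Feature=1: H = 0.9403 bits (weight = 14/23)
H(Y|Feature) = (9/23)×0.9911 + (14/23)×0.9403 = 0.9602 bits

Information Gain = 0.9877 - 0.9602 = 0.0275 bits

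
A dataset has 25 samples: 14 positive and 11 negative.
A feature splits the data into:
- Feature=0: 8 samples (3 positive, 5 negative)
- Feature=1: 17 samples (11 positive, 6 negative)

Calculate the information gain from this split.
0.0472 bits

Information Gain = H(Y) - H(Y|Feature)

Before split:
P(positive) = 14/25 = 0.5600
H(Y) = 0.9896 bits

After split:
Feature=0: H = 0.9544 bits (weight = 8/25)
Feature=1: H = 0.9367 bits (weight = 17/25)
H(Y|Feature) = (8/25)×0.9544 + (17/25)×0.9367 = 0.9424 bits

Information Gain = 0.9896 - 0.9424 = 0.0472 bits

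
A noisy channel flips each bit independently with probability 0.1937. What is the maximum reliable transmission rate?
0.2909 bits

For a binary symmetric channel (BSC) with error probability p:
Capacity C = 1 - H(p) bits per symbol

where H(p) = -p log₂(p) - (1-p) log₂(1-p) is the binary entropy function.

H(0.1937) = 0.7091 bits
C = 1 - 0.7091 = 0.2909 bits per symbol

This means we can reliably transmit up to 0.2909 bits of information per channel use.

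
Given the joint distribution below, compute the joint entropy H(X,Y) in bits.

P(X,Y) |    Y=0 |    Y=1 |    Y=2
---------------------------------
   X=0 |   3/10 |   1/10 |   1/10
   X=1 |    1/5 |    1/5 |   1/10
2.4464 bits

Joint entropy is H(X,Y) = -Σ_{x,y} p(x,y) log p(x,y).

Summing over all non-zero entries:
H(X,Y) = -[3/10·log_2(3/10) + 1/10·log_2(1/10) + 1/10·log_2(1/10) + 1/5·log_2(1/5) + 1/5·log_2(1/5) + 1/10·log_2(1/10)]
H(X,Y) = 2.4464 bits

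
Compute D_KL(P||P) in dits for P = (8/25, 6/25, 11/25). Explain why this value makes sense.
0.0000 dits

KL divergence satisfies the Gibbs inequality: D_KL(P||Q) ≥ 0 for all distributions P, Q.

D_KL(P||Q) = Σ p(x) log(p(x)/q(x))
Each term is p(x) × log_10(p(x)/p(x)) = p(x) × log_10(1) = 0, so the sum is 0.
D_KL(P||Q) = 0.0000 dits

When P = Q, the KL divergence is exactly 0, as there is no 'divergence' between identical distributions.

This non-negativity is a fundamental property: relative entropy cannot be negative because it measures how different Q is from P.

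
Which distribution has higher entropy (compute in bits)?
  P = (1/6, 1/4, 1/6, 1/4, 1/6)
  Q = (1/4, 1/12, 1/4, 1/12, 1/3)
P

Computing entropies in bits:
H(P) = 2.2925
H(Q) = 2.1258

Distribution P has higher entropy.

Intuition: The distribution closer to uniform (more spread out) has higher entropy.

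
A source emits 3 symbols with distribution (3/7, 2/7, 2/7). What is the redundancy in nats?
0.0196 nats

Redundancy measures how far a source is from maximum entropy:
R = H_max - H(X)

Maximum entropy for 3 symbols: H_max = log_e(3) = 1.0986 nats
Actual entropy: H(X) = 1.0790 nats
Redundancy: R = 1.0986 - 1.0790 = 0.0196 nats

This redundancy represents potential for compression: the source could be compressed by 0.0196 nats per symbol.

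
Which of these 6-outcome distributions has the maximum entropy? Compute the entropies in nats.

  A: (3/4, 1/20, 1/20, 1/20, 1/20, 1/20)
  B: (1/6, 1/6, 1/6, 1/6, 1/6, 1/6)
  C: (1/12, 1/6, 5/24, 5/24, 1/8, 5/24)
B

For a discrete distribution over n outcomes, entropy is maximized by the uniform distribution.

Computing entropies:
H(A) = 0.9647 nats
H(B) = 1.7918 nats
H(C) = 1.7460 nats

The uniform distribution (where all probabilities equal 1/6) achieves the maximum entropy of log_e(6) = 1.7918 nats.

Distribution B has the highest entropy.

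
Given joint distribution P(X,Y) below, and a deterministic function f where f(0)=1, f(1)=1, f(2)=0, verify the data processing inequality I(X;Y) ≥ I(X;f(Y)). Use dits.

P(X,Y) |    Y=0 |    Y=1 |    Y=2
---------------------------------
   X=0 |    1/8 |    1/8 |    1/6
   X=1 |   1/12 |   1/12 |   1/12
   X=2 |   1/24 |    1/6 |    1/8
I(X;Y) = 0.0126, I(X;f(Y)) = 0.0006, inequality holds: 0.0126 ≥ 0.0006

Data Processing Inequality: For any Markov chain X → Y → Z, we have I(X;Y) ≥ I(X;Z).

Here Z = f(Y) is a deterministic function of Y, forming X → Y → Z.

Original I(X;Y) = 0.0126 dits

After applying f:
P(X,Z) where Z=f(Y):
- P(X,Z=0) = P(X,Y=2)
- P(X,Z=1) = P(X,Y=0) + P(X,Y=1)

I(X;Z) = I(X;f(Y)) = 0.0006 dits

Verification: 0.0126 ≥ 0.0006 ✓

Information cannot be created by processing; the function f can only lose information about X.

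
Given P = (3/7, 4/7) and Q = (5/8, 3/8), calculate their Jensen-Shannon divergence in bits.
0.0281 bits

Jensen-Shannon divergence is:
JSD(P||Q) = 0.5 × D_KL(P||M) + 0.5 × D_KL(Q||M)
where M = 0.5 × (P + Q) is the mixture distribution.

M = 0.5 × (3/7, 4/7) + 0.5 × (5/8, 3/8) = (0.526786, 0.473214)

D_KL(P||M) = 0.0279 bits
D_KL(Q||M) = 0.0283 bits

JSD(P||Q) = 0.5 × 0.0279 + 0.5 × 0.0283 = 0.0281 bits

Unlike KL divergence, JSD is symmetric and bounded: 0 ≤ JSD ≤ log(2).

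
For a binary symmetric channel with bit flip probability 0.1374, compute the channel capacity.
0.4226 bits

For a binary symmetric channel (BSC) with error probability p:
Capacity C = 1 - H(p) bits per symbol

where H(p) = -p log₂(p) - (1-p) log₂(1-p) is the binary entropy function.

H(0.1374) = 0.5774 bits
C = 1 - 0.5774 = 0.4226 bits per symbol

This means we can reliably transmit up to 0.4226 bits of information per channel use.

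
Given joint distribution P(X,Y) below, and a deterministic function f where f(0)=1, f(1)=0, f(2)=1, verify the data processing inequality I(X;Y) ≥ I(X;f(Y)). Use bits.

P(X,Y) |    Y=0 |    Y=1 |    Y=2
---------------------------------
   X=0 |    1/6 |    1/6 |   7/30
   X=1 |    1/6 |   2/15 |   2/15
I(X;Y) = 0.0097, I(X;f(Y)) = 0.0002, inequality holds: 0.0097 ≥ 0.0002

Data Processing Inequality: For any Markov chain X → Y → Z, we have I(X;Y) ≥ I(X;Z).

Here Z = f(Y) is a deterministic function of Y, forming X → Y → Z.

Original I(X;Y) = 0.0097 bits

After applying f:
P(X,Z) where Z=f(Y):
- P(X,Z=0) = P(X,Y=1)
- P(X,Z=1) = P(X,Y=0) + P(X,Y=2)

I(X;Z) = I(X;f(Y)) = 0.0002 bits

Verification: 0.0097 ≥ 0.0002 ✓

Information cannot be created by processing; the function f can only lose information about X.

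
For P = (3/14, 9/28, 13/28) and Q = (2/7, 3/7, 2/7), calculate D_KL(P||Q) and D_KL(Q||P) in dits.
D_KL(P||Q) = 0.0310, D_KL(Q||P) = 0.0290

KL divergence is not symmetric: D_KL(P||Q) ≠ D_KL(Q||P) in general.

D_KL(P||Q) = 0.0310 dits
D_KL(Q||P) = 0.0290 dits

No, they are not equal!

This asymmetry is why KL divergence is not a true distance metric.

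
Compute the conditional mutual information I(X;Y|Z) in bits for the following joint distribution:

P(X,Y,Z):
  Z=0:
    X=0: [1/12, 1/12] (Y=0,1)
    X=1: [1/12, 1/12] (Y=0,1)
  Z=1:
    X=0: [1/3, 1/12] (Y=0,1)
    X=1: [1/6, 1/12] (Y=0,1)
0.0105 bits

Conditional mutual information: I(X;Y|Z) = H(X|Z) + H(Y|Z) - H(X,Y|Z)

H(Z) = 0.9183
H(X,Z) = 1.8879 → H(X|Z) = 0.9696
H(Y,Z) = 1.7925 → H(Y|Z) = 0.8742
H(X,Y,Z) = 2.7516 → H(X,Y|Z) = 1.8333

I(X;Y|Z) = 0.9696 + 0.8742 - 1.8333 = 0.0105 bits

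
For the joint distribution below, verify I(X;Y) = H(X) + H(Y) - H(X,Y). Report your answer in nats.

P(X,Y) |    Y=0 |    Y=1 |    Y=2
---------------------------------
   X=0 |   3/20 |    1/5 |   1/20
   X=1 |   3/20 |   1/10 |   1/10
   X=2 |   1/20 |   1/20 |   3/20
I(X;Y) = 0.0911 nats

Mutual information has multiple equivalent forms:
- I(X;Y) = H(X) - H(X|Y)
- I(X;Y) = H(Y) - H(Y|X)
- I(X;Y) = H(X) + H(Y) - H(X,Y)

Computing all quantities:
H(X) = 1.0805, H(Y) = 1.0961, H(X,Y) = 2.0855
H(X|Y) = 0.9894, H(Y|X) = 1.0049

Verification:
H(X) - H(X|Y) = 1.0805 - 0.9894 = 0.0911
H(Y) - H(Y|X) = 1.0961 - 1.0049 = 0.0911
H(X) + H(Y) - H(X,Y) = 1.0805 + 1.0961 - 2.0855 = 0.0911

All forms give I(X;Y) = 0.0911 nats. ✓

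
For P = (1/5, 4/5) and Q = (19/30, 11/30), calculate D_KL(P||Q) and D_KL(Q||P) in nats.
D_KL(P||Q) = 0.3936, D_KL(Q||P) = 0.4440

KL divergence is not symmetric: D_KL(P||Q) ≠ D_KL(Q||P) in general.

D_KL(P||Q) = 0.3936 nats
D_KL(Q||P) = 0.4440 nats

No, they are not equal!

This asymmetry is why KL divergence is not a true distance metric.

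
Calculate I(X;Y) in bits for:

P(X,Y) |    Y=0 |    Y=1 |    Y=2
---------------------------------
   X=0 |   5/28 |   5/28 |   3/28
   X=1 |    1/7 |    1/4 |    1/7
0.0115 bits

Mutual information: I(X;Y) = H(X) + H(Y) - H(X,Y)

Marginals:
P(X) = (13/28, 15/28), H(X) = 0.9963 bits
P(Y) = (9/28, 3/7, 1/4), H(Y) = 1.5502 bits

Joint entropy: H(X,Y) = 2.5350 bits

I(X;Y) = 0.9963 + 1.5502 - 2.5350 = 0.0115 bits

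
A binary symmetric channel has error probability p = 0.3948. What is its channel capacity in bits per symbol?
0.0322 bits

For a binary symmetric channel (BSC) with error probability p:
Capacity C = 1 - H(p) bits per symbol

where H(p) = -p log₂(p) - (1-p) log₂(1-p) is the binary entropy function.

H(0.3948) = 0.9678 bits
C = 1 - 0.9678 = 0.0322 bits per symbol

This means we can reliably transmit up to 0.0322 bits of information per channel use.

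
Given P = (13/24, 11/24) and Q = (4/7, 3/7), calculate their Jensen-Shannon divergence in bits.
0.0006 bits

Jensen-Shannon divergence is:
JSD(P||Q) = 0.5 × D_KL(P||M) + 0.5 × D_KL(Q||M)
where M = 0.5 × (P + Q) is the mixture distribution.

M = 0.5 × (13/24, 11/24) + 0.5 × (4/7, 3/7) = (0.556548, 0.443452)

D_KL(P||M) = 0.0006 bits
D_KL(Q||M) = 0.0006 bits

JSD(P||Q) = 0.5 × 0.0006 + 0.5 × 0.0006 = 0.0006 bits

Unlike KL divergence, JSD is symmetric and bounded: 0 ≤ JSD ≤ log(2).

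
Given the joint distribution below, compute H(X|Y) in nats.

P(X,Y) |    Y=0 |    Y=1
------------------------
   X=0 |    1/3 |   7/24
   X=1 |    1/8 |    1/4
0.6424 nats

Using the chain rule: H(X|Y) = H(X,Y) - H(Y)

First, compute H(X,Y) = 1.3321 nats

Marginal P(Y) = (11/24, 13/24)
H(Y) = 0.6897 nats

H(X|Y) = H(X,Y) - H(Y) = 1.3321 - 0.6897 = 0.6424 nats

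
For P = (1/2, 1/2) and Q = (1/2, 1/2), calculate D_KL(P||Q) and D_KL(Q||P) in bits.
D_KL(P||Q) = 0.0000, D_KL(Q||P) = 0.0000

KL divergence is not symmetric: D_KL(P||Q) ≠ D_KL(Q||P) in general.

D_KL(P||Q) = 0.0000 bits
D_KL(Q||P) = 0.0000 bits

In this case they happen to be equal (to 4 decimal places).

This asymmetry is why KL divergence is not a true distance metric.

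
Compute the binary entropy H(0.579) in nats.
0.6806 nats

The binary entropy function is:
H(p) = -p log(p) - (1-p) log(1-p)

H(0.579) = -0.579 × log_e(0.579) - 0.421 × log_e(0.421)
H(0.579) = 0.6806 nats

Note: Binary entropy is maximized at p=0.5 (H=1 bit) and minimized at p=0 or p=1 (H=0).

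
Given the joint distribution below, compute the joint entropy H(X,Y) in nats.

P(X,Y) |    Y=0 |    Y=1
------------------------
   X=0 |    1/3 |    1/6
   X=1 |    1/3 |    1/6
1.3297 nats

Joint entropy is H(X,Y) = -Σ_{x,y} p(x,y) log p(x,y).

Summing over all non-zero entries:
H(X,Y) = -[1/3·log_e(1/3) + 1/6·log_e(1/6) + 1/3·log_e(1/3) + 1/6·log_e(1/6)]
H(X,Y) = 1.3297 nats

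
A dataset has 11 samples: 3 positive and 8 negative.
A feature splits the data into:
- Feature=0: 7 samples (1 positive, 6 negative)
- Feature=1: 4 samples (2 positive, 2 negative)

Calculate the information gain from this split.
0.1052 bits

Information Gain = H(Y) - H(Y|Feature)

Before split:
P(positive) = 3/11 = 0.2727
H(Y) = 0.8454 bits

After split:
Feature=0: H = 0.5917 bits (weight = 7/11)
Feature=1: H = 1.0000 bits (weight = 4/11)
H(Y|Feature) = (7/11)×0.5917 + (4/11)×1.0000 = 0.7402 bits

Information Gain = 0.8454 - 0.7402 = 0.1052 bits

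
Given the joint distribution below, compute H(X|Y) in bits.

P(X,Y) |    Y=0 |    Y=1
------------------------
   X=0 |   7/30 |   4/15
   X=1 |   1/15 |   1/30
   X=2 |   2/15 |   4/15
1.3314 bits

Using the chain rule: H(X|Y) = H(X,Y) - H(Y)

First, compute H(X,Y) = 2.3185 bits

Marginal P(Y) = (13/30, 17/30)
H(Y) = 0.9871 bits

H(X|Y) = H(X,Y) - H(Y) = 2.3185 - 0.9871 = 1.3314 bits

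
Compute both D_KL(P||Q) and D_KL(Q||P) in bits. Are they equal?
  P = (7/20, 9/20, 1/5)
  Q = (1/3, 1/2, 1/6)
D_KL(P||Q) = 0.0088, D_KL(Q||P) = 0.0087

KL divergence is not symmetric: D_KL(P||Q) ≠ D_KL(Q||P) in general.

D_KL(P||Q) = 0.0088 bits
D_KL(Q||P) = 0.0087 bits

No, they are not equal!

This asymmetry is why KL divergence is not a true distance metric.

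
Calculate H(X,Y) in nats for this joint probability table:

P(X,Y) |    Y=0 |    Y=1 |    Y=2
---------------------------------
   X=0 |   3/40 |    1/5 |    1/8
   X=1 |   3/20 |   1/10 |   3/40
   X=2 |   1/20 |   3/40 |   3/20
2.1138 nats

Joint entropy is H(X,Y) = -Σ_{x,y} p(x,y) log p(x,y).

Summing over all non-zero entries:
H(X,Y) = -[3/40·log_e(3/40) + 1/5·log_e(1/5) + 1/8·log_e(1/8) + 3/20·log_e(3/20) + 1/10·log_e(1/10) + 3/40·log_e(3/40) + 1/20·log_e(1/20) + 3/40·log_e(3/40) + 3/20·log_e(3/20)]
H(X,Y) = 2.1138 nats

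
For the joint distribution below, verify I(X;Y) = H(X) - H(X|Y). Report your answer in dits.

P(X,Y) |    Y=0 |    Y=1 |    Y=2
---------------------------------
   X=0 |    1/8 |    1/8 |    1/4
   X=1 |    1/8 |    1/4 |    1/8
I(X;Y) = 0.0184 dits

Mutual information has multiple equivalent forms:
- I(X;Y) = H(X) - H(X|Y)
- I(X;Y) = H(Y) - H(Y|X)
- I(X;Y) = H(X) + H(Y) - H(X,Y)

Computing all quantities:
H(X) = 0.3010, H(Y) = 0.4700, H(X,Y) = 0.7526
H(X|Y) = 0.2826, H(Y|X) = 0.4515

Verification:
H(X) - H(X|Y) = 0.3010 - 0.2826 = 0.0184
H(Y) - H(Y|X) = 0.4700 - 0.4515 = 0.0184
H(X) + H(Y) - H(X,Y) = 0.3010 + 0.4700 - 0.7526 = 0.0184

All forms give I(X;Y) = 0.0184 dits. ✓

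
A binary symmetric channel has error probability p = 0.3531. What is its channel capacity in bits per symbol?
0.0632 bits

For a binary symmetric channel (BSC) with error probability p:
Capacity C = 1 - H(p) bits per symbol

where H(p) = -p log₂(p) - (1-p) log₂(1-p) is the binary entropy function.

H(0.3531) = 0.9368 bits
C = 1 - 0.9368 = 0.0632 bits per symbol

This means we can reliably transmit up to 0.0632 bits of information per channel use.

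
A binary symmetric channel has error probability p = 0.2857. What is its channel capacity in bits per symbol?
0.1369 bits

For a binary symmetric channel (BSC) with error probability p:
Capacity C = 1 - H(p) bits per symbol

where H(p) = -p log₂(p) - (1-p) log₂(1-p) is the binary entropy function.

H(0.2857) = 0.8631 bits
C = 1 - 0.8631 = 0.1369 bits per symbol

This means we can reliably transmit up to 0.1369 bits of information per channel use.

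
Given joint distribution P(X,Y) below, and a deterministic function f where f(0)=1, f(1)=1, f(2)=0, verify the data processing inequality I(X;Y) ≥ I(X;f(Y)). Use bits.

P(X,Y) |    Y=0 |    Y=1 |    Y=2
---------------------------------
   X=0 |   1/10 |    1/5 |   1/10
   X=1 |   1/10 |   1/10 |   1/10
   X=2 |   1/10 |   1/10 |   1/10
I(X;Y) = 0.0200, I(X;f(Y)) = 0.0058, inequality holds: 0.0200 ≥ 0.0058

Data Processing Inequality: For any Markov chain X → Y → Z, we have I(X;Y) ≥ I(X;Z).

Here Z = f(Y) is a deterministic function of Y, forming X → Y → Z.

Original I(X;Y) = 0.0200 bits

After applying f:
P(X,Z) where Z=f(Y):
- P(X,Z=0) = P(X,Y=2)
- P(X,Z=1) = P(X,Y=0) + P(X,Y=1)

I(X;Z) = I(X;f(Y)) = 0.0058 bits

Verification: 0.0200 ≥ 0.0058 ✓

Information cannot be created by processing; the function f can only lose information about X.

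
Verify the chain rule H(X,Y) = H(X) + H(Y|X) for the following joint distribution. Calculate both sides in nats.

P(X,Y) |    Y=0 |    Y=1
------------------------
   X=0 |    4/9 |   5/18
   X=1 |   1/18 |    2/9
H(X,Y) = 1.2110, H(X) = 0.5908, H(Y|X) = 0.6202 (all in nats)

Chain rule: H(X,Y) = H(X) + H(Y|X)

Left side — joint entropy directly:
H(X,Y) = -Σ p(x,y) log p(x,y) = 1.2110 nats

Right side — compute H(Y|X) from the conditional distributions:
P(X) = (13/18, 5/18), so H(X) = 0.5908 nats
H(Y|X) = Σ_x P(X=x) · H(Y|X=x):
  P(Y|X=0) = (8/13, 5/13), H(Y|X=0) = 0.6663, weight P(X=0) = 13/18
  P(Y|X=1) = (1/5, 4/5), H(Y|X=1) = 0.5004, weight P(X=1) = 5/18
H(Y|X) = 0.6202 nats

H(X) + H(Y|X) = 0.5908 + 0.6202 = 1.2110 nats

Both sides equal 1.2110 nats. ✓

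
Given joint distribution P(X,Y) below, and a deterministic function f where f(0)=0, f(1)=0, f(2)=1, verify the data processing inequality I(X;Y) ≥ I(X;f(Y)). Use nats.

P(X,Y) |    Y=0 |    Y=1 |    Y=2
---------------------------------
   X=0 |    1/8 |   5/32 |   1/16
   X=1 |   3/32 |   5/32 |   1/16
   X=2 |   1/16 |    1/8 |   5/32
I(X;Y) = 0.0411, I(X;f(Y)) = 0.0379, inequality holds: 0.0411 ≥ 0.0379

Data Processing Inequality: For any Markov chain X → Y → Z, we have I(X;Y) ≥ I(X;Z).

Here Z = f(Y) is a deterministic function of Y, forming X → Y → Z.

Original I(X;Y) = 0.0411 nats

After applying f:
P(X,Z) where Z=f(Y):
- P(X,Z=0) = P(X,Y=0) + P(X,Y=1)
- P(X,Z=1) = P(X,Y=2)

I(X;Z) = I(X;f(Y)) = 0.0379 nats

Verification: 0.0411 ≥ 0.0379 ✓

Information cannot be created by processing; the function f can only lose information about X.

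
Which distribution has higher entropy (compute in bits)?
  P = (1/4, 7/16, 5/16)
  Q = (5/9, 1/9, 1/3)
P

Computing entropies in bits:
H(P) = 1.5462
H(Q) = 1.3516

Distribution P has higher entropy.

Intuition: The distribution closer to uniform (more spread out) has higher entropy.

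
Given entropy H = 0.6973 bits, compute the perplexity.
1.6215

Perplexity is 2^H (or exp(H) for natural log).

H = 0.6973 bits
Perplexity = 2^0.6973 = 1.6215

Interpretation: The model's uncertainty is equivalent to choosing uniformly among 1.6 options.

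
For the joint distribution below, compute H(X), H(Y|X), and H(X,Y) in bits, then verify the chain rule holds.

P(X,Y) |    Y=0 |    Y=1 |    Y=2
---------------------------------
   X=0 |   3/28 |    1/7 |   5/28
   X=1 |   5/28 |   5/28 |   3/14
H(X,Y) = 2.5540, H(X) = 0.9852, H(Y|X) = 1.5688 (all in bits)

Chain rule: H(X,Y) = H(X) + H(Y|X)

Left side — joint entropy directly:
H(X,Y) = -Σ p(x,y) log p(x,y) = 2.5540 bits

Right side — compute H(Y|X) from the conditional distributions:
P(X) = (3/7, 4/7), so H(X) = 0.9852 bits
H(Y|X) = Σ_x P(X=x) · H(Y|X=x):
  P(Y|X=0) = (1/4, 1/3, 5/12), H(Y|X=0) = 1.5546, weight P(X=0) = 3/7
  P(Y|X=1) = (5/16, 5/16, 3/8), H(Y|X=1) = 1.5794, weight P(X=1) = 4/7
H(Y|X) = 1.5688 bits

H(X) + H(Y|X) = 0.9852 + 1.5688 = 2.5540 bits

Both sides equal 2.5540 bits. ✓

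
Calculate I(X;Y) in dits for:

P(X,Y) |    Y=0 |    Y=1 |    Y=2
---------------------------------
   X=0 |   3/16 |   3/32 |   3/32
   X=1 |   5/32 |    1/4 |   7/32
0.0141 dits

Mutual information: I(X;Y) = H(X) + H(Y) - H(X,Y)

Marginals:
P(X) = (3/8, 5/8), H(X) = 0.2873 dits
P(Y) = (11/32, 11/32, 5/16), H(Y) = 0.4767 dits

Joint entropy: H(X,Y) = 0.7499 dits

I(X;Y) = 0.2873 + 0.4767 - 0.7499 = 0.0141 dits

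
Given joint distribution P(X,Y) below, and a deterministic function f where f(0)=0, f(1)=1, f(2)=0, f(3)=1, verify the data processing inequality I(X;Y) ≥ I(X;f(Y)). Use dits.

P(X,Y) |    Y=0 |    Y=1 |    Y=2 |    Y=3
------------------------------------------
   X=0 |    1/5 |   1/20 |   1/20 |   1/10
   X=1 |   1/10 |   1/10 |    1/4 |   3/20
I(X;Y) = 0.0361, I(X;f(Y)) = 0.0004, inequality holds: 0.0361 ≥ 0.0004

Data Processing Inequality: For any Markov chain X → Y → Z, we have I(X;Y) ≥ I(X;Z).

Here Z = f(Y) is a deterministic function of Y, forming X → Y → Z.

Original I(X;Y) = 0.0361 dits

After applying f:
P(X,Z) where Z=f(Y):
- P(X,Z=0) = P(X,Y=0) + P(X,Y=2)
- P(X,Z=1) = P(X,Y=1) + P(X,Y=3)

I(X;Z) = I(X;f(Y)) = 0.0004 dits

Verification: 0.0361 ≥ 0.0004 ✓

Information cannot be created by processing; the function f can only lose information about X.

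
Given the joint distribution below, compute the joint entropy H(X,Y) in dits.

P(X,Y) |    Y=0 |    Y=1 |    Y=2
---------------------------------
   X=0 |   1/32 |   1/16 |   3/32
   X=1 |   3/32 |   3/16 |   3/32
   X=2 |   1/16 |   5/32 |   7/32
0.8933 dits

Joint entropy is H(X,Y) = -Σ_{x,y} p(x,y) log p(x,y).

Summing over all non-zero entries:
H(X,Y) = -[1/32·log_10(1/32) + 1/16·log_10(1/16) + 3/32·log_10(3/32) + 3/32·log_10(3/32) + 3/16·log_10(3/16) + 3/32·log_10(3/32) + 1/16·log_10(1/16) + 5/32·log_10(5/32) + 7/32·log_10(7/32)]
H(X,Y) = 0.8933 dits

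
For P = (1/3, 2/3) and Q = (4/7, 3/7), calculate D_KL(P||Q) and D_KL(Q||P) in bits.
D_KL(P||Q) = 0.1658, D_KL(Q||P) = 0.1712

KL divergence is not symmetric: D_KL(P||Q) ≠ D_KL(Q||P) in general.

D_KL(P||Q) = 0.1658 bits
D_KL(Q||P) = 0.1712 bits

No, they are not equal!

This asymmetry is why KL divergence is not a true distance metric.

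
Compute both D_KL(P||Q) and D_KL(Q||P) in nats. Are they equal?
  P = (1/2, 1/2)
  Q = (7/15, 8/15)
D_KL(P||Q) = 0.0022, D_KL(Q||P) = 0.0022

KL divergence is not symmetric: D_KL(P||Q) ≠ D_KL(Q||P) in general.

D_KL(P||Q) = 0.0022 nats
D_KL(Q||P) = 0.0022 nats

In this case they happen to be equal (to 4 decimal places).

This asymmetry is why KL divergence is not a true distance metric.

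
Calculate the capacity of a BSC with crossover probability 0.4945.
0.0001 bits

For a binary symmetric channel (BSC) with error probability p:
Capacity C = 1 - H(p) bits per symbol

where H(p) = -p log₂(p) - (1-p) log₂(1-p) is the binary entropy function.

H(0.4945) = 0.9999 bits
C = 1 - 0.9999 = 0.0001 bits per symbol

This means we can reliably transmit up to 0.0001 bits of information per channel use.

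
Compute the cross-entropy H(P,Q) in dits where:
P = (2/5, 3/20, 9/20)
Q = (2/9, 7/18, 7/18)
0.5074 dits

Cross-entropy: H(P,Q) = -Σ p(x) log q(x)

Alternatively: H(P,Q) = H(P) + D_KL(P||Q)
H(P) = 0.4388 dits
D_KL(P||Q) = 0.0686 dits

H(P,Q) = 0.4388 + 0.0686 = 0.5074 dits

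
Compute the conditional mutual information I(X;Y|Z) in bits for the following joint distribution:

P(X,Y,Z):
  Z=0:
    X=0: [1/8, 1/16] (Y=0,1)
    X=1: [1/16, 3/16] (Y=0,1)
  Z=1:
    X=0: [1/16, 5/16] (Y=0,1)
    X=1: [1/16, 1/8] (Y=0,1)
0.0700 bits

Conditional mutual information: I(X;Y|Z) = H(X|Z) + H(Y|Z) - H(X,Y|Z)

H(Z) = 0.9887
H(X,Z) = 1.9363 → H(X|Z) = 0.9476
H(Y,Z) = 1.8496 → H(Y|Z) = 0.8609
H(X,Y,Z) = 2.7272 → H(X,Y|Z) = 1.7385

I(X;Y|Z) = 0.9476 + 0.8609 - 1.7385 = 0.0700 bits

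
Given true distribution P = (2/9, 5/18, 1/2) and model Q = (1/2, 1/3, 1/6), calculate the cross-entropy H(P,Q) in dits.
0.5885 dits

Cross-entropy: H(P,Q) = -Σ p(x) log q(x)

Alternatively: H(P,Q) = H(P) + D_KL(P||Q)
H(P) = 0.4502 dits
D_KL(P||Q) = 0.1383 dits

H(P,Q) = 0.4502 + 0.1383 = 0.5885 dits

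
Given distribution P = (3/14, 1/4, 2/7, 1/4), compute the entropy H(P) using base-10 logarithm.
0.5998 dits

Shannon entropy is H(X) = -Σ p(x) log p(x).

For P = (3/14, 1/4, 2/7, 1/4):
H = -3/14 × log_10(3/14) -1/4 × log_10(1/4) -2/7 × log_10(2/7) -1/4 × log_10(1/4)
H = 0.5998 dits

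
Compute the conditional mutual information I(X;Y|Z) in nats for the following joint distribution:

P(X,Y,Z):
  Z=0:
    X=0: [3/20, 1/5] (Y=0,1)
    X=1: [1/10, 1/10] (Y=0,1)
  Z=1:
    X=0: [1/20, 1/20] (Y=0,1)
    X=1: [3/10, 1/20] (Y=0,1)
0.0268 nats

Conditional mutual information: I(X;Y|Z) = H(X|Z) + H(Y|Z) - H(X,Y|Z)

H(Z) = 0.6881
H(X,Z) = 1.2870 → H(X|Z) = 0.5989
H(Y,Z) = 1.3055 → H(Y|Z) = 0.6173
H(X,Y,Z) = 1.8775 → H(X,Y|Z) = 1.1894

I(X;Y|Z) = 0.5989 + 0.6173 - 1.1894 = 0.0268 nats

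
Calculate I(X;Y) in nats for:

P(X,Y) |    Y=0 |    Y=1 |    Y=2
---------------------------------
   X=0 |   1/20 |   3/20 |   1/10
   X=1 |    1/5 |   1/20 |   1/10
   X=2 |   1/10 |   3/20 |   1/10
0.0805 nats

Mutual information: I(X;Y) = H(X) + H(Y) - H(X,Y)

Marginals:
P(X) = (3/10, 7/20, 7/20), H(X) = 1.0961 nats
P(Y) = (7/20, 7/20, 3/10), H(Y) = 1.0961 nats

Joint entropy: H(X,Y) = 2.1116 nats

I(X;Y) = 1.0961 + 1.0961 - 2.1116 = 0.0805 nats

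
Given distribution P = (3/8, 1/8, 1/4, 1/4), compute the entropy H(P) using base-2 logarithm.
1.9056 bits

Shannon entropy is H(X) = -Σ p(x) log p(x).

For P = (3/8, 1/8, 1/4, 1/4):
H = -3/8 × log_2(3/8) -1/8 × log_2(1/8) -1/4 × log_2(1/4) -1/4 × log_2(1/4)
H = 1.9056 bits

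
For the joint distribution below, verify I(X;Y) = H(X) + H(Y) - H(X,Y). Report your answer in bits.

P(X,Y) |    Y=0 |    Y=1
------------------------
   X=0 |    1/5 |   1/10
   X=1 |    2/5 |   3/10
I(X;Y) = 0.0058 bits

Mutual information has multiple equivalent forms:
- I(X;Y) = H(X) - H(X|Y)
- I(X;Y) = H(Y) - H(Y|X)
- I(X;Y) = H(X) + H(Y) - H(X,Y)

Computing all quantities:
H(X) = 0.8813, H(Y) = 0.9710, H(X,Y) = 1.8464
H(X|Y) = 0.8755, H(Y|X) = 0.9651

Verification:
H(X) - H(X|Y) = 0.8813 - 0.8755 = 0.0058
H(Y) - H(Y|X) = 0.9710 - 0.9651 = 0.0058
H(X) + H(Y) - H(X,Y) = 0.8813 + 0.9710 - 1.8464 = 0.0058

All forms give I(X;Y) = 0.0058 bits. ✓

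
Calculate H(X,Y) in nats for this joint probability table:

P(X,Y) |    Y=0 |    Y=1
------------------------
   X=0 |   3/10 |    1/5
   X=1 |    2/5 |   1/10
1.2799 nats

Joint entropy is H(X,Y) = -Σ_{x,y} p(x,y) log p(x,y).

Summing over all non-zero entries:
H(X,Y) = -[3/10·log_e(3/10) + 1/5·log_e(1/5) + 2/5·log_e(2/5) + 1/10·log_e(1/10)]
H(X,Y) = 1.2799 nats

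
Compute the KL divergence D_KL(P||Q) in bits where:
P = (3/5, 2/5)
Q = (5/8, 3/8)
0.0019 bits

KL divergence: D_KL(P||Q) = Σ p(x) log(p(x)/q(x))

Computing term by term:
  x=0: 3/5 × log_2[(3/5)/(5/8)] = 3/5 × -0.0589 = -0.0353
  x=1: 2/5 × log_2[(2/5)/(3/8)] = 2/5 × 0.0931 = 0.0372

D_KL(P||Q) = 0.0019 bits

Note: KL divergence is always non-negative and equals 0 iff P = Q.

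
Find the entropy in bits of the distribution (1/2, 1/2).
1.0000 bits

Shannon entropy is H(X) = -Σ p(x) log p(x).

For P = (1/2, 1/2):
H = -1/2 × log_2(1/2) -1/2 × log_2(1/2)
H = 1.0000 bits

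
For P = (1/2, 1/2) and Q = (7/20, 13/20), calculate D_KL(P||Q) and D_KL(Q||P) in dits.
D_KL(P||Q) = 0.0205, D_KL(Q||P) = 0.0198

KL divergence is not symmetric: D_KL(P||Q) ≠ D_KL(Q||P) in general.

D_KL(P||Q) = 0.0205 dits
D_KL(Q||P) = 0.0198 dits

No, they are not equal!

This asymmetry is why KL divergence is not a true distance metric.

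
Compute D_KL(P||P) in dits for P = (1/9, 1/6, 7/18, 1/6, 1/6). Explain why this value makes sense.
0.0000 dits

KL divergence satisfies the Gibbs inequality: D_KL(P||Q) ≥ 0 for all distributions P, Q.

D_KL(P||Q) = Σ p(x) log(p(x)/q(x))
Each term is p(x) × log_10(p(x)/p(x)) = p(x) × log_10(1) = 0, so the sum is 0.
D_KL(P||Q) = 0.0000 dits

When P = Q, the KL divergence is exactly 0, as there is no 'divergence' between identical distributions.

This non-negativity is a fundamental property: relative entropy cannot be negative because it measures how different Q is from P.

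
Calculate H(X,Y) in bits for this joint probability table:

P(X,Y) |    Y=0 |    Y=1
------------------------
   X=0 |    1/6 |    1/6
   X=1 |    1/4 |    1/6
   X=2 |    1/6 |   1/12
2.5221 bits

Joint entropy is H(X,Y) = -Σ_{x,y} p(x,y) log p(x,y).

Summing over all non-zero entries:
H(X,Y) = -[1/6·log_2(1/6) + 1/6·log_2(1/6) + 1/4·log_2(1/4) + 1/6·log_2(1/6) + 1/6·log_2(1/6) + 1/12·log_2(1/12)]
H(X,Y) = 2.5221 bits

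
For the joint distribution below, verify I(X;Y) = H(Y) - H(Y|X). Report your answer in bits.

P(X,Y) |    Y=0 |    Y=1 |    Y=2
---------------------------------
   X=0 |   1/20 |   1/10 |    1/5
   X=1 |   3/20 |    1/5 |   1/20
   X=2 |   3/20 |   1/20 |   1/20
I(X;Y) = 0.1937 bits

Mutual information has multiple equivalent forms:
- I(X;Y) = H(X) - H(X|Y)
- I(X;Y) = H(Y) - H(Y|X)
- I(X;Y) = H(X) + H(Y) - H(X,Y)

Computing all quantities:
H(X) = 1.5589, H(Y) = 1.5813, H(X,Y) = 2.9464
H(X|Y) = 1.3651, H(Y|X) = 1.3876

Verification:
H(X) - H(X|Y) = 1.5589 - 1.3651 = 0.1937
H(Y) - H(Y|X) = 1.5813 - 1.3876 = 0.1937
H(X) + H(Y) - H(X,Y) = 1.5589 + 1.5813 - 2.9464 = 0.1937

All forms give I(X;Y) = 0.1937 bits. ✓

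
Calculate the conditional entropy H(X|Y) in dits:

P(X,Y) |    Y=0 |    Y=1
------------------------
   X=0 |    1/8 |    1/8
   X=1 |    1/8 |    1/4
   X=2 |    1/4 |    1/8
0.4515 dits

Using the chain rule: H(X|Y) = H(X,Y) - H(Y)

First, compute H(X,Y) = 0.7526 dits

Marginal P(Y) = (1/2, 1/2)
H(Y) = 0.3010 dits

H(X|Y) = H(X,Y) - H(Y) = 0.7526 - 0.3010 = 0.4515 dits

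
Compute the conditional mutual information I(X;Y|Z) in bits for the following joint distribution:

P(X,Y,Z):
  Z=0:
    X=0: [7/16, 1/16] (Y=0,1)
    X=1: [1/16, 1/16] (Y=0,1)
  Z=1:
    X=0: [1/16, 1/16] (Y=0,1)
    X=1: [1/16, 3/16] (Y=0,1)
0.0710 bits

Conditional mutual information: I(X;Y|Z) = H(X|Z) + H(Y|Z) - H(X,Y|Z)

H(Z) = 0.9544
H(X,Z) = 1.7500 → H(X|Z) = 0.7956
H(Y,Z) = 1.7500 → H(Y|Z) = 0.7956
H(X,Y,Z) = 2.4746 → H(X,Y|Z) = 1.5202

I(X;Y|Z) = 0.7956 + 0.7956 - 1.5202 = 0.0710 bits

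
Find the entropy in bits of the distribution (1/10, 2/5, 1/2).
1.3610 bits

Shannon entropy is H(X) = -Σ p(x) log p(x).

For P = (1/10, 2/5, 1/2):
H = -1/10 × log_2(1/10) -2/5 × log_2(2/5) -1/2 × log_2(1/2)
H = 1.3610 bits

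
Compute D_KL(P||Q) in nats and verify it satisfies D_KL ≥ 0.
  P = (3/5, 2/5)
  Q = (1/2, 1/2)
0.0201 nats

KL divergence satisfies the Gibbs inequality: D_KL(P||Q) ≥ 0 for all distributions P, Q.

D_KL(P||Q) = Σ p(x) log(p(x)/q(x))
Term by term:
  x=0: 3/5 × log_e[(3/5)/(1/2)] = 0.1094
  x=1: 2/5 × log_e[(2/5)/(1/2)] = -0.0893
D_KL(P||Q) = 0.0201 nats

D_KL(P||Q) = 0.0201 ≥ 0 ✓

This non-negativity is a fundamental property: relative entropy cannot be negative because it measures how different Q is from P.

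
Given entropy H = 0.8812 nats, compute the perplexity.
2.4138

Perplexity is e^H (or exp(H) for natural log).

H = 0.8812 nats
Perplexity = e^0.8812 = 2.4138

Interpretation: The model's uncertainty is equivalent to choosing uniformly among 2.4 options.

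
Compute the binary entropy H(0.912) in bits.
0.4298 bits

The binary entropy function is:
H(p) = -p log(p) - (1-p) log(1-p)

H(0.912) = -0.912 × log_2(0.912) - 0.088 × log_2(0.088)
H(0.912) = 0.4298 bits

Note: Binary entropy is maximized at p=0.5 (H=1 bit) and minimized at p=0 or p=1 (H=0).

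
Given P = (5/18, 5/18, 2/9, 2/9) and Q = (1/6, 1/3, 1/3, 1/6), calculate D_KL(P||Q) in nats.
0.0651 nats

KL divergence: D_KL(P||Q) = Σ p(x) log(p(x)/q(x))

Computing term by term:
  x=0: 5/18 × log_e[(5/18)/(1/6)] = 5/18 × 0.5108 = 0.1419
  x=1: 5/18 × log_e[(5/18)/(1/3)] = 5/18 × -0.1823 = -0.0506
  x=2: 2/9 × log_e[(2/9)/(1/3)] = 2/9 × -0.4055 = -0.0901
  x=3: 2/9 × log_e[(2/9)/(1/6)] = 2/9 × 0.2877 = 0.0639

D_KL(P||Q) = 0.0651 nats

Note: KL divergence is always non-negative and equals 0 iff P = Q.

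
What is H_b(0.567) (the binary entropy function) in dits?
0.2971 dits

The binary entropy function is:
H(p) = -p log(p) - (1-p) log(1-p)

H(0.567) = -0.567 × log_10(0.567) - 0.433 × log_10(0.433)
H(0.567) = 0.2971 dits

Note: Binary entropy is maximized at p=0.5 (H=1 bit) and minimized at p=0 or p=1 (H=0).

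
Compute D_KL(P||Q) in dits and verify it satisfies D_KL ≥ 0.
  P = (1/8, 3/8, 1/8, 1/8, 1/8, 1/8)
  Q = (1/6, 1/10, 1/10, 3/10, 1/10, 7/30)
0.1425 dits

KL divergence satisfies the Gibbs inequality: D_KL(P||Q) ≥ 0 for all distributions P, Q.

D_KL(P||Q) = Σ p(x) log(p(x)/q(x))
Term by term:
  x=0: 1/8 × log_10[(1/8)/(1/6)] = -0.0156
  x=1: 3/8 × log_10[(3/8)/(1/10)] = 0.2153
  x=2: 1/8 × log_10[(1/8)/(1/10)] = 0.0121
  x=3: 1/8 × log_10[(1/8)/(3/10)] = -0.0475
  x=4: 1/8 × log_10[(1/8)/(1/10)] = 0.0121
  x=5: 1/8 × log_10[(1/8)/(7/30)] = -0.0339
D_KL(P||Q) = 0.1425 dits

D_KL(P||Q) = 0.1425 ≥ 0 ✓

This non-negativity is a fundamental property: relative entropy cannot be negative because it measures how different Q is from P.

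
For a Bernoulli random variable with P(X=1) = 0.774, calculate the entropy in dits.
0.2321 dits

The binary entropy function is:
H(p) = -p log(p) - (1-p) log(1-p)

H(0.774) = -0.774 × log_10(0.774) - 0.226 × log_10(0.226)
H(0.774) = 0.2321 dits

Note: Binary entropy is maximized at p=0.5 (H=1 bit) and minimized at p=0 or p=1 (H=0).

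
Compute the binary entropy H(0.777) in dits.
0.2305 dits

The binary entropy function is:
H(p) = -p log(p) - (1-p) log(1-p)

H(0.777) = -0.777 × log_10(0.777) - 0.223 × log_10(0.223)
H(0.777) = 0.2305 dits

Note: Binary entropy is maximized at p=0.5 (H=1 bit) and minimized at p=0 or p=1 (H=0).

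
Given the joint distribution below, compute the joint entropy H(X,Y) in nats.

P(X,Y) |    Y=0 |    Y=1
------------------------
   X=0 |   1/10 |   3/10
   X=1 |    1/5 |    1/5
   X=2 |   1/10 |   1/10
1.6957 nats

Joint entropy is H(X,Y) = -Σ_{x,y} p(x,y) log p(x,y).

Summing over all non-zero entries:
H(X,Y) = -[1/10·log_e(1/10) + 3/10·log_e(3/10) + 1/5·log_e(1/5) + 1/5·log_e(1/5) + 1/10·log_e(1/10) + 1/10·log_e(1/10)]
H(X,Y) = 1.6957 nats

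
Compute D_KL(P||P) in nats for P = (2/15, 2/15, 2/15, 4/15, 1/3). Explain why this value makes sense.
0.0000 nats

KL divergence satisfies the Gibbs inequality: D_KL(P||Q) ≥ 0 for all distributions P, Q.

D_KL(P||Q) = Σ p(x) log(p(x)/q(x))
Each term is p(x) × log_e(p(x)/p(x)) = p(x) × log_e(1) = 0, so the sum is 0.
D_KL(P||Q) = 0.0000 nats

When P = Q, the KL divergence is exactly 0, as there is no 'divergence' between identical distributions.

This non-negativity is a fundamental property: relative entropy cannot be negative because it measures how different Q is from P.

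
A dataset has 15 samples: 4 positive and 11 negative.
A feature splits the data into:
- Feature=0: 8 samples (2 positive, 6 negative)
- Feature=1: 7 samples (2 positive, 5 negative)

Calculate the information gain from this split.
0.0012 bits

Information Gain = H(Y) - H(Y|Feature)

Before split:
P(positive) = 4/15 = 0.2667
H(Y) = 0.8366 bits

After split:
Feature=0: H = 0.8113 bits (weight = 8/15)
Feature=1: H = 0.8631 bits (weight = 7/15)
H(Y|Feature) = (8/15)×0.8113 + (7/15)×0.8631 = 0.8355 bits

Information Gain = 0.8366 - 0.8355 = 0.0012 bits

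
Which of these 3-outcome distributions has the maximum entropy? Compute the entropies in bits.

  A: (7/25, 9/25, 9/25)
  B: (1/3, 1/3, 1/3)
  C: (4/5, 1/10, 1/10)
B

For a discrete distribution over n outcomes, entropy is maximized by the uniform distribution.

Computing entropies:
H(A) = 1.5755 bits
H(B) = 1.5850 bits
H(C) = 0.9219 bits

The uniform distribution (where all probabilities equal 1/3) achieves the maximum entropy of log_2(3) = 1.5850 bits.

Distribution B has the highest entropy.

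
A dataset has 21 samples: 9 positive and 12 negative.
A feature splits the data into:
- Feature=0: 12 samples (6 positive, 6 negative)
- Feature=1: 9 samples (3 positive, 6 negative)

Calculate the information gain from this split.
0.0202 bits

Information Gain = H(Y) - H(Y|Feature)

Before split:
P(positive) = 9/21 = 0.4286
H(Y) = 0.9852 bits

After split:
Feature=0: H = 1.0000 bits (weight = 12/21)
Feature=1: H = 0.9183 bits (weight = 9/21)
H(Y|Feature) = (12/21)×1.0000 + (9/21)×0.9183 = 0.9650 bits

Information Gain = 0.9852 - 0.9650 = 0.0202 bits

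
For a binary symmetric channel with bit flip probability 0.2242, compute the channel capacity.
0.2322 bits

For a binary symmetric channel (BSC) with error probability p:
Capacity C = 1 - H(p) bits per symbol

where H(p) = -p log₂(p) - (1-p) log₂(1-p) is the binary entropy function.

H(0.2242) = 0.7678 bits
C = 1 - 0.7678 = 0.2322 bits per symbol

This means we can reliably transmit up to 0.2322 bits of information per channel use.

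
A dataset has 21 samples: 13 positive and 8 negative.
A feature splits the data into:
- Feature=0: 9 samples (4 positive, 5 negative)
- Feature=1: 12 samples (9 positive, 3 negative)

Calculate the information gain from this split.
0.0704 bits

Information Gain = H(Y) - H(Y|Feature)

Before split:
P(positive) = 13/21 = 0.6190
H(Y) = 0.9587 bits

After split:
Feature=0: H = 0.9911 bits (weight = 9/21)
Feature=1: H = 0.8113 bits (weight = 12/21)
H(Y|Feature) = (9/21)×0.9911 + (12/21)×0.8113 = 0.8883 bits

Information Gain = 0.9587 - 0.8883 = 0.0704 bits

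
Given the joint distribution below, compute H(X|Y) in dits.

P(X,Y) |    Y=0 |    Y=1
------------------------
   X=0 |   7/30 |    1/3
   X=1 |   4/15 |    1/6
0.2882 dits

Using the chain rule: H(X|Y) = H(X,Y) - H(Y)

First, compute H(X,Y) = 0.5893 dits

Marginal P(Y) = (1/2, 1/2)
H(Y) = 0.3010 dits

H(X|Y) = H(X,Y) - H(Y) = 0.5893 - 0.3010 = 0.2882 dits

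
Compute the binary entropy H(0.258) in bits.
0.8237 bits

The binary entropy function is:
H(p) = -p log(p) - (1-p) log(1-p)

H(0.258) = -0.258 × log_2(0.258) - 0.742 × log_2(0.742)
H(0.258) = 0.8237 bits

Note: Binary entropy is maximized at p=0.5 (H=1 bit) and minimized at p=0 or p=1 (H=0).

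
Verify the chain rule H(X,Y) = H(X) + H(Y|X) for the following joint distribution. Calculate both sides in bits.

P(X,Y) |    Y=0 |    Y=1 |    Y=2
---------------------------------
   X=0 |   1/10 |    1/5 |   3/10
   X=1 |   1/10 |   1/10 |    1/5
H(X,Y) = 2.4464, H(X) = 0.9710, H(Y|X) = 1.4755 (all in bits)

Chain rule: H(X,Y) = H(X) + H(Y|X)

Left side — joint entropy directly:
H(X,Y) = -Σ p(x,y) log p(x,y) = 2.4464 bits

Right side — compute H(Y|X) from the conditional distributions:
P(X) = (3/5, 2/5), so H(X) = 0.9710 bits
H(Y|X) = Σ_x P(X=x) · H(Y|X=x):
  P(Y|X=0) = (1/6, 1/3, 1/2), H(Y|X=0) = 1.4591, weight P(X=0) = 3/5
  P(Y|X=1) = (1/4, 1/4, 1/2), H(Y|X=1) = 1.5000, weight P(X=1) = 2/5
H(Y|X) = 1.4755 bits

H(X) + H(Y|X) = 0.9710 + 1.4755 = 2.4464 bits

Both sides equal 2.4464 bits. ✓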